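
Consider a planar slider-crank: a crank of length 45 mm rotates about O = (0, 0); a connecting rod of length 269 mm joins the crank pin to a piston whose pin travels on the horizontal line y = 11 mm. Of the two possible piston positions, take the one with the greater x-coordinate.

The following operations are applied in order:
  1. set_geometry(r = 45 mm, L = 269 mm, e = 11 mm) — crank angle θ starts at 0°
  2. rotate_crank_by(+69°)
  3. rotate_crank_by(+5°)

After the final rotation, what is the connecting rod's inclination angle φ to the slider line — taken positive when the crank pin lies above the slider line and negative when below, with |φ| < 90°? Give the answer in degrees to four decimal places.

6.8871

set_geometry: r = 45 mm, L = 269 mm, e = 11 mm; θ ← 0°
rotate_crank_by(+69°): θ ← 0° +69° = 69°
rotate_crank_by(+5°): θ ← 69° +5° = 74°
crank pin P = (r cos θ, r sin θ) = (12.403681, 43.256776)
h = r sin θ − e = 43.256776 − 11 = 32.256776
sin φ = h / L = 32.256776 / 269 = 0.11991367
φ = arcsin(0.11991367) = 6.887120°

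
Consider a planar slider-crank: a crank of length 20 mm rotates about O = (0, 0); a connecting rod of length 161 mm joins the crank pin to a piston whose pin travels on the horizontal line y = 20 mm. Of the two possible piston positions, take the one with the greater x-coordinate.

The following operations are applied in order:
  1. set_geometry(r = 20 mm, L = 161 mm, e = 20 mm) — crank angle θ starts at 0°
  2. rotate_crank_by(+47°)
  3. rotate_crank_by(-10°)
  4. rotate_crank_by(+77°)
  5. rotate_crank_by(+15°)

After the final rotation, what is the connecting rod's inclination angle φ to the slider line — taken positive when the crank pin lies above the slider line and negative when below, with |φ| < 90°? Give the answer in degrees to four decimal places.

-1.5864

set_geometry: r = 20 mm, L = 161 mm, e = 20 mm; θ ← 0°
rotate_crank_by(+47°): θ ← 0° +47° = 47°
rotate_crank_by(-10°): θ ← 47° -10° = 37°
rotate_crank_by(+77°): θ ← 37° +77° = 114°
rotate_crank_by(+15°): θ ← 114° +15° = 129°
crank pin P = (r cos θ, r sin θ) = (-12.586408, 15.542919)
h = r sin θ − e = 15.542919 − 20 = -4.457081
sin φ = h / L = -4.457081 / 161 = -0.02768373
φ = arcsin(-0.02768373) = -1.586364°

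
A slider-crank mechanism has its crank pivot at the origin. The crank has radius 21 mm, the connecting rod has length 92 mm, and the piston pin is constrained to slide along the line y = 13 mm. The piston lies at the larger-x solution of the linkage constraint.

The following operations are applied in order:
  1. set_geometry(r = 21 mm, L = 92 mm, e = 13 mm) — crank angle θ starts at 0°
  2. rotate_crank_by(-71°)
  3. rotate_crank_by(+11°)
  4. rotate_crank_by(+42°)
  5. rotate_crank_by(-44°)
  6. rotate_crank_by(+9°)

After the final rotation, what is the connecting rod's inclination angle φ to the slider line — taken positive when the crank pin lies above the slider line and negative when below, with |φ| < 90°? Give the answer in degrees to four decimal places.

set_geometry: r = 21 mm, L = 92 mm, e = 13 mm; θ ← 0°
rotate_crank_by(-71°): θ ← 0° -71° = -71°
rotate_crank_by(+11°): θ ← -71° +11° = -60°
rotate_crank_by(+42°): θ ← -60° +42° = -18°
rotate_crank_by(-44°): θ ← -18° -44° = -62°
rotate_crank_by(+9°): θ ← -62° +9° = -53°
crank pin P = (r cos θ, r sin θ) = (12.638115, -16.771346)
h = r sin θ − e = -16.771346 − 13 = -29.771346
sin φ = h / L = -29.771346 / 92 = -0.32360158
φ = arcsin(-0.32360158) = -18.880874°

-18.8809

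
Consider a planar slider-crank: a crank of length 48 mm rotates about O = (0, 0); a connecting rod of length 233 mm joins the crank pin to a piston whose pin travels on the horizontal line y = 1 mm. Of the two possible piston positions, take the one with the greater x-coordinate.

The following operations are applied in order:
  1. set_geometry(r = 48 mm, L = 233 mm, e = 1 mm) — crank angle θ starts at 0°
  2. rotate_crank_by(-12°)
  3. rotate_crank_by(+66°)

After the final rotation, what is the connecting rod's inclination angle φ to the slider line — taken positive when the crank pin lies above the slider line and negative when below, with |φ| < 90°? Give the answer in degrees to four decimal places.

set_geometry: r = 48 mm, L = 233 mm, e = 1 mm; θ ← 0°
rotate_crank_by(-12°): θ ← 0° -12° = -12°
rotate_crank_by(+66°): θ ← -12° +66° = 54°
crank pin P = (r cos θ, r sin θ) = (28.213692, 38.832816)
h = r sin θ − e = 38.832816 − 1 = 37.832816
sin φ = h / L = 37.832816 / 233 = 0.16237260
φ = arcsin(0.16237260) = 9.344637°

9.3446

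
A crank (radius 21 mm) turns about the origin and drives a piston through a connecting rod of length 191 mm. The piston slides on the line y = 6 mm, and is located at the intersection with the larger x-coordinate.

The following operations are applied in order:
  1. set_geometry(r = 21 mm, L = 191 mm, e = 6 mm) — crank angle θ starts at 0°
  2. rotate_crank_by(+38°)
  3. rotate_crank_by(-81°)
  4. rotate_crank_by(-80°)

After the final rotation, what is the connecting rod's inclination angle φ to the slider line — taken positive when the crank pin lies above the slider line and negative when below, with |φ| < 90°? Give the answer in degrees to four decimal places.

-7.1013

set_geometry: r = 21 mm, L = 191 mm, e = 6 mm; θ ← 0°
rotate_crank_by(+38°): θ ← 0° +38° = 38°
rotate_crank_by(-81°): θ ← 38° -81° = -43°
rotate_crank_by(-80°): θ ← -43° -80° = -123°
crank pin P = (r cos θ, r sin θ) = (-11.437420, -17.612082)
h = r sin θ − e = -17.612082 − 6 = -23.612082
sin φ = h / L = -23.612082 / 191 = -0.12362347
φ = arcsin(-0.12362347) = -7.101270°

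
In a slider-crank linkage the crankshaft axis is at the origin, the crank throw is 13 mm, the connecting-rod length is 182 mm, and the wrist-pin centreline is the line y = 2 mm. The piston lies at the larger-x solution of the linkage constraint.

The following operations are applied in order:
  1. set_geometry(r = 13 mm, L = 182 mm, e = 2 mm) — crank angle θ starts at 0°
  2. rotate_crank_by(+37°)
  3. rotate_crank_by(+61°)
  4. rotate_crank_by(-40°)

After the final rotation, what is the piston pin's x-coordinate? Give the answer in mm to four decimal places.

188.6651

set_geometry: r = 13 mm, L = 182 mm, e = 2 mm; θ ← 0°
rotate_crank_by(+37°): θ ← 0° +37° = 37°
rotate_crank_by(+61°): θ ← 37° +61° = 98°
rotate_crank_by(-40°): θ ← 98° -40° = 58°
crank pin P = (r cos θ, r sin θ) = (6.888950, 11.024625)
h = r sin θ − e = 11.024625 − 2 = 9.024625
x = r cos θ + √(L² − h²) = 6.888950 + √(33124.0 − 81.4439) = 6.888950 + 181.776115 = 188.665066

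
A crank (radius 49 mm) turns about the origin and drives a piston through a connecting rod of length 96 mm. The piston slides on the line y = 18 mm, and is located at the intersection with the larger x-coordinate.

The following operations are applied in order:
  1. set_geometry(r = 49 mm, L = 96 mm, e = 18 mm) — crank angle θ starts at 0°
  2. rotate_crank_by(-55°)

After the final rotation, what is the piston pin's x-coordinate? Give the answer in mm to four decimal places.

104.4984

set_geometry: r = 49 mm, L = 96 mm, e = 18 mm; θ ← 0°
rotate_crank_by(-55°): θ ← 0° -55° = -55°
crank pin P = (r cos θ, r sin θ) = (28.105245, -40.138450)
h = r sin θ − e = -40.138450 − 18 = -58.138450
x = r cos θ + √(L² − h²) = 28.105245 + √(9216.0 − 3380.0794) = 28.105245 + 76.393197 = 104.498443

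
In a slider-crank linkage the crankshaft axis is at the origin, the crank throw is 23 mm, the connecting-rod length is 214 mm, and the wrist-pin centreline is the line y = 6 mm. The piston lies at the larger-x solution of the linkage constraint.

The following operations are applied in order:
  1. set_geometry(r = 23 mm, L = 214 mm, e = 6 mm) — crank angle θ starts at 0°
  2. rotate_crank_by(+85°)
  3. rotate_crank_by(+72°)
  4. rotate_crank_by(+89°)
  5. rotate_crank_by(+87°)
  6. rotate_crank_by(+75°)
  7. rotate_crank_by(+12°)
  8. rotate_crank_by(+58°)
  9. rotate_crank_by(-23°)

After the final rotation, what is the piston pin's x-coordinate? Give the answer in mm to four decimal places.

set_geometry: r = 23 mm, L = 214 mm, e = 6 mm; θ ← 0°
rotate_crank_by(+85°): θ ← 0° +85° = 85°
rotate_crank_by(+72°): θ ← 85° +72° = 157°
rotate_crank_by(+89°): θ ← 157° +89° = 246°
rotate_crank_by(+87°): θ ← 246° +87° = 333°
rotate_crank_by(+75°): θ ← 333° +75° = 408°
rotate_crank_by(+12°): θ ← 408° +12° = 420°
rotate_crank_by(+58°): θ ← 420° +58° = 478°
rotate_crank_by(-23°): θ ← 478° -23° = 455°
crank pin P = (r cos θ, r sin θ) = (-2.004582, 22.912478)
h = r sin θ − e = 22.912478 − 6 = 16.912478
x = r cos θ + √(L² − h²) = -2.004582 + √(45796.0 − 286.0319) = -2.004582 + 213.330654 = 211.326072

211.3261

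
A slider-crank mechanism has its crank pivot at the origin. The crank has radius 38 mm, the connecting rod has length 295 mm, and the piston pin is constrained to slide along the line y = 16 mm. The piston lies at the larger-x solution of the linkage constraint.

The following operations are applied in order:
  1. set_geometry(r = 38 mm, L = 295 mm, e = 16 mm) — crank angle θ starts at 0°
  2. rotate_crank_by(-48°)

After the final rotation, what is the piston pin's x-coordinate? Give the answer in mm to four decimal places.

set_geometry: r = 38 mm, L = 295 mm, e = 16 mm; θ ← 0°
rotate_crank_by(-48°): θ ← 0° -48° = -48°
crank pin P = (r cos θ, r sin θ) = (25.426963, -28.239503)
h = r sin θ − e = -28.239503 − 16 = -44.239503
x = r cos θ + √(L² − h²) = 25.426963 + √(87025.0 − 1957.1337) = 25.426963 + 291.663961 = 317.090924

317.0909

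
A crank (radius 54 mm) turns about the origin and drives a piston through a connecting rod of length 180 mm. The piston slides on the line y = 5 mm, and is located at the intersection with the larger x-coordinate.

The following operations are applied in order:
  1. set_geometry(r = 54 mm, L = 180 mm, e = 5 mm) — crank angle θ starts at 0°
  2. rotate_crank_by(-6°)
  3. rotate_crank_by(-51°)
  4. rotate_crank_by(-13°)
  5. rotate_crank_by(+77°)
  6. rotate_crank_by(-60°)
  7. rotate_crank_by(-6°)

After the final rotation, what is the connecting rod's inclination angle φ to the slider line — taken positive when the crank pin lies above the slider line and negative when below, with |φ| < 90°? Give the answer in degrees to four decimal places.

-16.5545

set_geometry: r = 54 mm, L = 180 mm, e = 5 mm; θ ← 0°
rotate_crank_by(-6°): θ ← 0° -6° = -6°
rotate_crank_by(-51°): θ ← -6° -51° = -57°
rotate_crank_by(-13°): θ ← -57° -13° = -70°
rotate_crank_by(+77°): θ ← -70° +77° = 7°
rotate_crank_by(-60°): θ ← 7° -60° = -53°
rotate_crank_by(-6°): θ ← -53° -6° = -59°
crank pin P = (r cos θ, r sin θ) = (27.812056, -46.287034)
h = r sin θ − e = -46.287034 − 5 = -51.287034
sin φ = h / L = -51.287034 / 180 = -0.28492797
φ = arcsin(-0.28492797) = -16.554543°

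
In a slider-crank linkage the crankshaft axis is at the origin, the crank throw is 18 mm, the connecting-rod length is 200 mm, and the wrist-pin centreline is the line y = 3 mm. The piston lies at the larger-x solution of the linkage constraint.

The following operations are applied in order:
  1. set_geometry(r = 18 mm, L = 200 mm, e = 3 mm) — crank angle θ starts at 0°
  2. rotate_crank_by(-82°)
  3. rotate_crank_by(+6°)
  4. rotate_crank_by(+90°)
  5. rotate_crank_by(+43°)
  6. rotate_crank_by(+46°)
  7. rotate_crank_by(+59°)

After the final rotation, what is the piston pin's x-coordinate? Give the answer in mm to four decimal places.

182.8646

set_geometry: r = 18 mm, L = 200 mm, e = 3 mm; θ ← 0°
rotate_crank_by(-82°): θ ← 0° -82° = -82°
rotate_crank_by(+6°): θ ← -82° +6° = -76°
rotate_crank_by(+90°): θ ← -76° +90° = 14°
rotate_crank_by(+43°): θ ← 14° +43° = 57°
rotate_crank_by(+46°): θ ← 57° +46° = 103°
rotate_crank_by(+59°): θ ← 103° +59° = 162°
crank pin P = (r cos θ, r sin θ) = (-17.119017, 5.562306)
h = r sin θ − e = 5.562306 − 3 = 2.562306
x = r cos θ + √(L² − h²) = -17.119017 + √(40000.0 − 6.5654) = -17.119017 + 199.983586 = 182.864569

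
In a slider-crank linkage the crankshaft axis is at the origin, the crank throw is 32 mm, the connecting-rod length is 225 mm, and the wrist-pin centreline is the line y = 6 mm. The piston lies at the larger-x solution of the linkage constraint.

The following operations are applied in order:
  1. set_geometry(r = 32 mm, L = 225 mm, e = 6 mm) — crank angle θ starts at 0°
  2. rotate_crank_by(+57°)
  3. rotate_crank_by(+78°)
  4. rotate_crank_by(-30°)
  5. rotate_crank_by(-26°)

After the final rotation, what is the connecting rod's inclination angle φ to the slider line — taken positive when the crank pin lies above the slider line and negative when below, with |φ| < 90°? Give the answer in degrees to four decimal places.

set_geometry: r = 32 mm, L = 225 mm, e = 6 mm; θ ← 0°
rotate_crank_by(+57°): θ ← 0° +57° = 57°
rotate_crank_by(+78°): θ ← 57° +78° = 135°
rotate_crank_by(-30°): θ ← 135° -30° = 105°
rotate_crank_by(-26°): θ ← 105° -26° = 79°
crank pin P = (r cos θ, r sin θ) = (6.105888, 31.412070)
h = r sin θ − e = 31.412070 − 6 = 25.412070
sin φ = h / L = 25.412070 / 225 = 0.11294253
φ = arcsin(0.11294253) = 6.484968°

6.4850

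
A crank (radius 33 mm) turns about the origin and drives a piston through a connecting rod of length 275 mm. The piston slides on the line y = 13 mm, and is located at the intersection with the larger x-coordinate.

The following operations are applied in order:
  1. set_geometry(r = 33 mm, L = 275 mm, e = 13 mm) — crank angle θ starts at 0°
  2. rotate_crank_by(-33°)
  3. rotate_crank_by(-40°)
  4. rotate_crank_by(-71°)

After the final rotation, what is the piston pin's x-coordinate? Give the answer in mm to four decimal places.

set_geometry: r = 33 mm, L = 275 mm, e = 13 mm; θ ← 0°
rotate_crank_by(-33°): θ ← 0° -33° = -33°
rotate_crank_by(-40°): θ ← -33° -40° = -73°
rotate_crank_by(-71°): θ ← -73° -71° = -144°
crank pin P = (r cos θ, r sin θ) = (-26.697561, -19.396913)
h = r sin θ − e = -19.396913 − 13 = -32.396913
x = r cos θ + √(L² − h²) = -26.697561 + √(75625.0 − 1049.5600) = -26.697561 + 273.085042 = 246.387481

246.3875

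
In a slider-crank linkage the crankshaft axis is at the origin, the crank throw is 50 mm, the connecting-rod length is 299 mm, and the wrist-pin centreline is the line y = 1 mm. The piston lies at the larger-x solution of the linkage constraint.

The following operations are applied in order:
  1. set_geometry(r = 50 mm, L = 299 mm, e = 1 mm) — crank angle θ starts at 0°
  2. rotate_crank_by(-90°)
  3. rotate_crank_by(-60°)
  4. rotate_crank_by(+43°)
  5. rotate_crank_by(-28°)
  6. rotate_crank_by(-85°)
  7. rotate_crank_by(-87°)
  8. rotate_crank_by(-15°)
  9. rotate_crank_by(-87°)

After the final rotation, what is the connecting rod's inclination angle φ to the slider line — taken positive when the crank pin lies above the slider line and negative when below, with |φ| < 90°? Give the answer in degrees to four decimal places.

set_geometry: r = 50 mm, L = 299 mm, e = 1 mm; θ ← 0°
rotate_crank_by(-90°): θ ← 0° -90° = -90°
rotate_crank_by(-60°): θ ← -90° -60° = -150°
rotate_crank_by(+43°): θ ← -150° +43° = -107°
rotate_crank_by(-28°): θ ← -107° -28° = -135°
rotate_crank_by(-85°): θ ← -135° -85° = -220°
rotate_crank_by(-87°): θ ← -220° -87° = -307°
rotate_crank_by(-15°): θ ← -307° -15° = -322°
rotate_crank_by(-87°): θ ← -322° -87° = -409°
crank pin P = (r cos θ, r sin θ) = (32.802951, -37.735479)
h = r sin θ − e = -37.735479 − 1 = -38.735479
sin φ = h / L = -38.735479 / 299 = -0.12955010
φ = arcsin(-0.12955010) = -7.443595°

-7.4436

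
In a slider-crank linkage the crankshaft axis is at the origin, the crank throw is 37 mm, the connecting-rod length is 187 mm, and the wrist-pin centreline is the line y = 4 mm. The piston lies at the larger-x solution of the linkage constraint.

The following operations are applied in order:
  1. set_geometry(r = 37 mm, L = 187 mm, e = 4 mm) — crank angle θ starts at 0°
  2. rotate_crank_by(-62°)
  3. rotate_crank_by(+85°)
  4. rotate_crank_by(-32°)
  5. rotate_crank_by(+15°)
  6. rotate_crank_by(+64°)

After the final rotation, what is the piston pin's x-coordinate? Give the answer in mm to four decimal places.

set_geometry: r = 37 mm, L = 187 mm, e = 4 mm; θ ← 0°
rotate_crank_by(-62°): θ ← 0° -62° = -62°
rotate_crank_by(+85°): θ ← -62° +85° = 23°
rotate_crank_by(-32°): θ ← 23° -32° = -9°
rotate_crank_by(+15°): θ ← -9° +15° = 6°
rotate_crank_by(+64°): θ ← 6° +64° = 70°
crank pin P = (r cos θ, r sin θ) = (12.654745, 34.768627)
h = r sin θ − e = 34.768627 − 4 = 30.768627
x = r cos θ + √(L² − h²) = 12.654745 + √(34969.0 − 946.7084) = 12.654745 + 184.451326 = 197.106071

197.1061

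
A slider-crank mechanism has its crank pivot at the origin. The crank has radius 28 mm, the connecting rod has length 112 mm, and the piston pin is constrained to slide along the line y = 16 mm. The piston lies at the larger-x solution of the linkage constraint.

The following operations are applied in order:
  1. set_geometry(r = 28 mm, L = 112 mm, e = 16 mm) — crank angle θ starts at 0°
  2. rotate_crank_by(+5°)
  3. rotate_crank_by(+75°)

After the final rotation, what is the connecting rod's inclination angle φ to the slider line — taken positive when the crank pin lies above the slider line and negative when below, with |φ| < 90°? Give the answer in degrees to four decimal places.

5.9318

set_geometry: r = 28 mm, L = 112 mm, e = 16 mm; θ ← 0°
rotate_crank_by(+5°): θ ← 0° +5° = 5°
rotate_crank_by(+75°): θ ← 5° +75° = 80°
crank pin P = (r cos θ, r sin θ) = (4.862149, 27.574617)
h = r sin θ − e = 27.574617 − 16 = 11.574617
sin φ = h / L = 11.574617 / 112 = 0.10334480
φ = arcsin(0.10334480) = 5.931812°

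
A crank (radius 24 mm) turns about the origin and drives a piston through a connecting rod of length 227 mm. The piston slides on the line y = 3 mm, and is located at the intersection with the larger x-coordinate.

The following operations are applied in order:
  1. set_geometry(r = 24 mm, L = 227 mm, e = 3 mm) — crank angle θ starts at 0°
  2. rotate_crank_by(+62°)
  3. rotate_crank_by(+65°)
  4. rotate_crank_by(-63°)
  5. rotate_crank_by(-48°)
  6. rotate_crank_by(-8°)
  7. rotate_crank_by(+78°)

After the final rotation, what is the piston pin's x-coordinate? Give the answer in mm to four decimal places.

227.7061

set_geometry: r = 24 mm, L = 227 mm, e = 3 mm; θ ← 0°
rotate_crank_by(+62°): θ ← 0° +62° = 62°
rotate_crank_by(+65°): θ ← 62° +65° = 127°
rotate_crank_by(-63°): θ ← 127° -63° = 64°
rotate_crank_by(-48°): θ ← 64° -48° = 16°
rotate_crank_by(-8°): θ ← 16° -8° = 8°
rotate_crank_by(+78°): θ ← 8° +78° = 86°
crank pin P = (r cos θ, r sin θ) = (1.674155, 23.941537)
h = r sin θ − e = 23.941537 − 3 = 20.941537
x = r cos θ + √(L² − h²) = 1.674155 + √(51529.0 − 438.5480) = 1.674155 + 226.031971 = 227.706127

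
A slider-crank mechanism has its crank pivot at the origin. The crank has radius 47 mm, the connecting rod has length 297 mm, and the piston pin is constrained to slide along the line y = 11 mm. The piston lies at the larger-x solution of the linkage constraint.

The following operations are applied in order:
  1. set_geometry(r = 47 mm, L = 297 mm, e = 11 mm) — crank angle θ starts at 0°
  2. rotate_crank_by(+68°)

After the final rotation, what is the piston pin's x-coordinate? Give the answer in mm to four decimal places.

312.8144

set_geometry: r = 47 mm, L = 297 mm, e = 11 mm; θ ← 0°
rotate_crank_by(+68°): θ ← 0° +68° = 68°
crank pin P = (r cos θ, r sin θ) = (17.606510, 43.577641)
h = r sin θ − e = 43.577641 − 11 = 32.577641
x = r cos θ + √(L² − h²) = 17.606510 + √(88209.0 − 1061.3027) = 17.606510 + 295.207888 = 312.814398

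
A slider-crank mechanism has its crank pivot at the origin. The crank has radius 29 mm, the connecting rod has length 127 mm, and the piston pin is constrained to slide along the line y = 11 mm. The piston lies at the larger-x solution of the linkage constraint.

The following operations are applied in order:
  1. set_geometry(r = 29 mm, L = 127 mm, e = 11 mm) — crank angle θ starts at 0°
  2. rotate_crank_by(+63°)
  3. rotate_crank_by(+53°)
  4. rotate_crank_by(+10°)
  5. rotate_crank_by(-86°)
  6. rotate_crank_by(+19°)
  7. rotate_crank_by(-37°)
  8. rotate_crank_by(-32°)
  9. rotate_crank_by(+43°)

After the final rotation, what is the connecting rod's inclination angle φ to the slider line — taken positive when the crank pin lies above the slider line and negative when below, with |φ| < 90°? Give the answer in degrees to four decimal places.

set_geometry: r = 29 mm, L = 127 mm, e = 11 mm; θ ← 0°
rotate_crank_by(+63°): θ ← 0° +63° = 63°
rotate_crank_by(+53°): θ ← 63° +53° = 116°
rotate_crank_by(+10°): θ ← 116° +10° = 126°
rotate_crank_by(-86°): θ ← 126° -86° = 40°
rotate_crank_by(+19°): θ ← 40° +19° = 59°
rotate_crank_by(-37°): θ ← 59° -37° = 22°
rotate_crank_by(-32°): θ ← 22° -32° = -10°
rotate_crank_by(+43°): θ ← -10° +43° = 33°
crank pin P = (r cos θ, r sin θ) = (24.321446, 15.794532)
h = r sin θ − e = 15.794532 − 11 = 4.794532
sin φ = h / L = 4.794532 / 127 = 0.03775222
φ = arcsin(0.03775222) = 2.163557°

2.1636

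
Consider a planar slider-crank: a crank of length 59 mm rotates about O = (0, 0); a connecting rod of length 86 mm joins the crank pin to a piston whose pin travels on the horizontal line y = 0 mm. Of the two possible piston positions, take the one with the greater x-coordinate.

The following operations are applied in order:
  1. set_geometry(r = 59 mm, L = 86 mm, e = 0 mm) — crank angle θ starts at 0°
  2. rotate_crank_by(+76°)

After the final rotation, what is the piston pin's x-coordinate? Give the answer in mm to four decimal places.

78.4507

set_geometry: r = 59 mm, L = 86 mm, e = 0 mm; θ ← 0°
rotate_crank_by(+76°): θ ← 0° +76° = 76°
crank pin P = (r cos θ, r sin θ) = (14.273392, 57.247448)
h = r sin θ − e = 57.247448 − 0 = 57.247448
x = r cos θ + √(L² − h²) = 14.273392 + √(7396.0 − 3277.2703) = 14.273392 + 64.177330 = 78.450722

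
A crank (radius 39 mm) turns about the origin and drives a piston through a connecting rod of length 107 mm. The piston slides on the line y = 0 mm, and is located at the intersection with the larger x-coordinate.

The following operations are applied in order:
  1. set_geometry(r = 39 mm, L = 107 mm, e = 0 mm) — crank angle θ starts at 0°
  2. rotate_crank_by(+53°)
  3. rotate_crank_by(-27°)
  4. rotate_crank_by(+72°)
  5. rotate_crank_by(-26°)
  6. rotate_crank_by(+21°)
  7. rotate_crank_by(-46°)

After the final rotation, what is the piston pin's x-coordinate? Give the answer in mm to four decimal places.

set_geometry: r = 39 mm, L = 107 mm, e = 0 mm; θ ← 0°
rotate_crank_by(+53°): θ ← 0° +53° = 53°
rotate_crank_by(-27°): θ ← 53° -27° = 26°
rotate_crank_by(+72°): θ ← 26° +72° = 98°
rotate_crank_by(-26°): θ ← 98° -26° = 72°
rotate_crank_by(+21°): θ ← 72° +21° = 93°
rotate_crank_by(-46°): θ ← 93° -46° = 47°
crank pin P = (r cos θ, r sin θ) = (26.597936, 28.522794)
h = r sin θ − e = 28.522794 − 0 = 28.522794
x = r cos θ + √(L² − h²) = 26.597936 + √(11449.0 − 813.5498) = 26.597936 + 103.128319 = 129.726255

129.7263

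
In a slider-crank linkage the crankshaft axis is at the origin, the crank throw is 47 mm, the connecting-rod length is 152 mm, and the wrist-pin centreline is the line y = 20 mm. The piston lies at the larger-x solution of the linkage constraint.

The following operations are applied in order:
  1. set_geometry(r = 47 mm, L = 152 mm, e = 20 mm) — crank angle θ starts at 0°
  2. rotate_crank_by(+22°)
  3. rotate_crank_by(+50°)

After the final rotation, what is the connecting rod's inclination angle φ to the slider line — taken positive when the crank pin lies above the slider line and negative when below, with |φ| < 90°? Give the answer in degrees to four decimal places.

set_geometry: r = 47 mm, L = 152 mm, e = 20 mm; θ ← 0°
rotate_crank_by(+22°): θ ← 0° +22° = 22°
rotate_crank_by(+50°): θ ← 22° +50° = 72°
crank pin P = (r cos θ, r sin θ) = (14.523799, 44.699656)
h = r sin θ − e = 44.699656 − 20 = 24.699656
sin φ = h / L = 24.699656 / 152 = 0.16249774
φ = arcsin(0.16249774) = 9.351904°

9.3519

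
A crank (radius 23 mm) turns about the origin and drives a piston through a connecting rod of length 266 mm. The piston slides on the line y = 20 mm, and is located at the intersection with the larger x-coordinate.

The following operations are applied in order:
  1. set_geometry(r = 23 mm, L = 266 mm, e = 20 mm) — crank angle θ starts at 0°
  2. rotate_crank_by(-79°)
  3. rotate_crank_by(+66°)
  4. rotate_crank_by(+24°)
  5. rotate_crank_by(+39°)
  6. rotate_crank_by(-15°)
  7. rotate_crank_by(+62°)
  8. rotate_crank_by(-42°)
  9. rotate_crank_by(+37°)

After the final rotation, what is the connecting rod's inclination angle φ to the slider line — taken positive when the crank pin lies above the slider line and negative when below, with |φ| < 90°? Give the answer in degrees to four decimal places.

0.6432

set_geometry: r = 23 mm, L = 266 mm, e = 20 mm; θ ← 0°
rotate_crank_by(-79°): θ ← 0° -79° = -79°
rotate_crank_by(+66°): θ ← -79° +66° = -13°
rotate_crank_by(+24°): θ ← -13° +24° = 11°
rotate_crank_by(+39°): θ ← 11° +39° = 50°
rotate_crank_by(-15°): θ ← 50° -15° = 35°
rotate_crank_by(+62°): θ ← 35° +62° = 97°
rotate_crank_by(-42°): θ ← 97° -42° = 55°
rotate_crank_by(+37°): θ ← 55° +37° = 92°
crank pin P = (r cos θ, r sin θ) = (-0.802688, 22.985989)
h = r sin θ − e = 22.985989 − 20 = 2.985989
sin φ = h / L = 2.985989 / 266 = 0.01122552
φ = arcsin(0.01122552) = 0.643189°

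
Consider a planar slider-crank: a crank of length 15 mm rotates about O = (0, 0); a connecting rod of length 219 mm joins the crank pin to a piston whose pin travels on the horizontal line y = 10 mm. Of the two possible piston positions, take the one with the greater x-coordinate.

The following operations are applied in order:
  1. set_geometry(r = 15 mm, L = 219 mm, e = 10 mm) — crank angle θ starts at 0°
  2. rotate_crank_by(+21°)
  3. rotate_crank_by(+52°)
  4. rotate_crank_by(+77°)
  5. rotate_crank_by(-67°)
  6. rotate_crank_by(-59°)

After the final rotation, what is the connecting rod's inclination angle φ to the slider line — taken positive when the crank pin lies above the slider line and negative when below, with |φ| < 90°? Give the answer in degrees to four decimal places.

-1.0201

set_geometry: r = 15 mm, L = 219 mm, e = 10 mm; θ ← 0°
rotate_crank_by(+21°): θ ← 0° +21° = 21°
rotate_crank_by(+52°): θ ← 21° +52° = 73°
rotate_crank_by(+77°): θ ← 73° +77° = 150°
rotate_crank_by(-67°): θ ← 150° -67° = 83°
rotate_crank_by(-59°): θ ← 83° -59° = 24°
crank pin P = (r cos θ, r sin θ) = (13.703182, 6.101050)
h = r sin θ − e = 6.101050 − 10 = -3.898950
sin φ = h / L = -3.898950 / 219 = -0.01780343
φ = arcsin(-0.01780343) = -1.020115°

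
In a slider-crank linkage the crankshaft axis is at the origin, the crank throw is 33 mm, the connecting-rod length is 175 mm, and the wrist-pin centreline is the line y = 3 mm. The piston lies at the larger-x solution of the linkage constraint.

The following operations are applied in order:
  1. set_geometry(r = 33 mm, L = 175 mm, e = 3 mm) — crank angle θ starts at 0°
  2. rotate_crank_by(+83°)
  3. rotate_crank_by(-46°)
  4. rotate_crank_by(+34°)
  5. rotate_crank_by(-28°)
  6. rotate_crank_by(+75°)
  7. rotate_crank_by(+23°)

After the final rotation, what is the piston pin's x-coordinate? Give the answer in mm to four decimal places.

set_geometry: r = 33 mm, L = 175 mm, e = 3 mm; θ ← 0°
rotate_crank_by(+83°): θ ← 0° +83° = 83°
rotate_crank_by(-46°): θ ← 83° -46° = 37°
rotate_crank_by(+34°): θ ← 37° +34° = 71°
rotate_crank_by(-28°): θ ← 71° -28° = 43°
rotate_crank_by(+75°): θ ← 43° +75° = 118°
rotate_crank_by(+23°): θ ← 118° +23° = 141°
crank pin P = (r cos θ, r sin θ) = (-25.645817, 20.767573)
h = r sin θ − e = 20.767573 − 3 = 17.767573
x = r cos θ + √(L² − h²) = -25.645817 + √(30625.0 − 315.6866) = -25.645817 + 174.095702 = 148.449885

148.4499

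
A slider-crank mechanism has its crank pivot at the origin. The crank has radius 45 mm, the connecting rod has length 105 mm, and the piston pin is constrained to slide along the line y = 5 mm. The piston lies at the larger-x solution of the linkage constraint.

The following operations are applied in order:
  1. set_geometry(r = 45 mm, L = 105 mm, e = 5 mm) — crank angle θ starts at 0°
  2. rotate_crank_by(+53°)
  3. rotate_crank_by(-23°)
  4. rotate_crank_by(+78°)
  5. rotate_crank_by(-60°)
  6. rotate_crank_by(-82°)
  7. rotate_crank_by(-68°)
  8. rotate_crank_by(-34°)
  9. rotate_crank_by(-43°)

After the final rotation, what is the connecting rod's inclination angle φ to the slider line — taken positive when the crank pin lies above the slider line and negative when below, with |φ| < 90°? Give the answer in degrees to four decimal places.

-3.1585

set_geometry: r = 45 mm, L = 105 mm, e = 5 mm; θ ← 0°
rotate_crank_by(+53°): θ ← 0° +53° = 53°
rotate_crank_by(-23°): θ ← 53° -23° = 30°
rotate_crank_by(+78°): θ ← 30° +78° = 108°
rotate_crank_by(-60°): θ ← 108° -60° = 48°
rotate_crank_by(-82°): θ ← 48° -82° = -34°
rotate_crank_by(-68°): θ ← -34° -68° = -102°
rotate_crank_by(-34°): θ ← -102° -34° = -136°
rotate_crank_by(-43°): θ ← -136° -43° = -179°
crank pin P = (r cos θ, r sin θ) = (-44.993146, -0.785358)
h = r sin θ − e = -0.785358 − 5 = -5.785358
sin φ = h / L = -5.785358 / 105 = -0.05509865
φ = arcsin(-0.05509865) = -3.158520°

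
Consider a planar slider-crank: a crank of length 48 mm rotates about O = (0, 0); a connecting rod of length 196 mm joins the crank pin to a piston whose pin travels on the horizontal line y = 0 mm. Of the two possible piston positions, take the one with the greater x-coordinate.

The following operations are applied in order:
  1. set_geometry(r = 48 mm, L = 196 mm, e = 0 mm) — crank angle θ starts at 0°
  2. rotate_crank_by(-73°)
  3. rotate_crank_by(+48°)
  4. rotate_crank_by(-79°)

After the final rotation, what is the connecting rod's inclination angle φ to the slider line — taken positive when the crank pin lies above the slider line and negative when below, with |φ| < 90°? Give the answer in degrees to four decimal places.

set_geometry: r = 48 mm, L = 196 mm, e = 0 mm; θ ← 0°
rotate_crank_by(-73°): θ ← 0° -73° = -73°
rotate_crank_by(+48°): θ ← -73° +48° = -25°
rotate_crank_by(-79°): θ ← -25° -79° = -104°
crank pin P = (r cos θ, r sin θ) = (-11.612251, -46.574195)
h = r sin θ − e = -46.574195 − 0 = -46.574195
sin φ = h / L = -46.574195 / 196 = -0.23762344
φ = arcsin(-0.23762344) = -13.746316°

-13.7463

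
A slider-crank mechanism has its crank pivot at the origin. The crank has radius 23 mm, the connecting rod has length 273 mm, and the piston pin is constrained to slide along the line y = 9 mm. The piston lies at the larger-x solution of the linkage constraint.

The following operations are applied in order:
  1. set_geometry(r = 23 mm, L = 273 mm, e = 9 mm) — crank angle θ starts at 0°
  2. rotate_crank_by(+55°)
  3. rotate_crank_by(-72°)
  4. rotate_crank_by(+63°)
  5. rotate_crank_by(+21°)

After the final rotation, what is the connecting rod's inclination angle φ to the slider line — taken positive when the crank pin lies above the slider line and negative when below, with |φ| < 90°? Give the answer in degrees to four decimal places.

2.5554

set_geometry: r = 23 mm, L = 273 mm, e = 9 mm; θ ← 0°
rotate_crank_by(+55°): θ ← 0° +55° = 55°
rotate_crank_by(-72°): θ ← 55° -72° = -17°
rotate_crank_by(+63°): θ ← -17° +63° = 46°
rotate_crank_by(+21°): θ ← 46° +21° = 67°
crank pin P = (r cos θ, r sin θ) = (8.986816, 21.171612)
h = r sin θ − e = 21.171612 − 9 = 12.171612
sin φ = h / L = 12.171612 / 273 = 0.04458466
φ = arcsin(0.04458466) = 2.555360°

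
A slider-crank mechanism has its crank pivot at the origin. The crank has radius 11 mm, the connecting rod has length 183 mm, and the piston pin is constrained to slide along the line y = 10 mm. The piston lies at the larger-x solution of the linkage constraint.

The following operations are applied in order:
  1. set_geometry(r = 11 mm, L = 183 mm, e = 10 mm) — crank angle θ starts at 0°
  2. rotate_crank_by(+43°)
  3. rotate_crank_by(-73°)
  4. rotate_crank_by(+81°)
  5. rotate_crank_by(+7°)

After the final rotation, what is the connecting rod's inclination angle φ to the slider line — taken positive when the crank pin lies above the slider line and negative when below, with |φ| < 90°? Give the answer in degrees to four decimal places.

-0.2102

set_geometry: r = 11 mm, L = 183 mm, e = 10 mm; θ ← 0°
rotate_crank_by(+43°): θ ← 0° +43° = 43°
rotate_crank_by(-73°): θ ← 43° -73° = -30°
rotate_crank_by(+81°): θ ← -30° +81° = 51°
rotate_crank_by(+7°): θ ← 51° +7° = 58°
crank pin P = (r cos θ, r sin θ) = (5.829112, 9.328529)
h = r sin θ − e = 9.328529 − 10 = -0.671471
sin φ = h / L = -0.671471 / 183 = -0.00366924
φ = arcsin(-0.00366924) = -0.210232°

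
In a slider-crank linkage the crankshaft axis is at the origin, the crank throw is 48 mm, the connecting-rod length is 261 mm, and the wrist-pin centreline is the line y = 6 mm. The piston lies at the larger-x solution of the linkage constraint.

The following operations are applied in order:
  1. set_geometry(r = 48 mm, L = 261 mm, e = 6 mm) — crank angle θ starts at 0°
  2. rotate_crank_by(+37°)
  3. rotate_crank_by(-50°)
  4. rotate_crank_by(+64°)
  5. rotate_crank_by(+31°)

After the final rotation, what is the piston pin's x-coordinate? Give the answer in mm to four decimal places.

set_geometry: r = 48 mm, L = 261 mm, e = 6 mm; θ ← 0°
rotate_crank_by(+37°): θ ← 0° +37° = 37°
rotate_crank_by(-50°): θ ← 37° -50° = -13°
rotate_crank_by(+64°): θ ← -13° +64° = 51°
rotate_crank_by(+31°): θ ← 51° +31° = 82°
crank pin P = (r cos θ, r sin θ) = (6.680309, 47.532867)
h = r sin θ − e = 47.532867 − 6 = 41.532867
x = r cos θ + √(L² − h²) = 6.680309 + √(68121.0 − 1724.9791) = 6.680309 + 257.674254 = 264.354562

264.3546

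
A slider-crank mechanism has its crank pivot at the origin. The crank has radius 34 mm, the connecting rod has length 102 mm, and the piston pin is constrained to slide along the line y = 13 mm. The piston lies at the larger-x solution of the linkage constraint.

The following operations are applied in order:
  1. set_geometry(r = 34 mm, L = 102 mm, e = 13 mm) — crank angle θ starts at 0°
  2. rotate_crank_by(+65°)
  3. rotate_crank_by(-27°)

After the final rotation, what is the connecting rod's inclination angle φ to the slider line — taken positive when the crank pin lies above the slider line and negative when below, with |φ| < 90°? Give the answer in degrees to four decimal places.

set_geometry: r = 34 mm, L = 102 mm, e = 13 mm; θ ← 0°
rotate_crank_by(+65°): θ ← 0° +65° = 65°
rotate_crank_by(-27°): θ ← 65° -27° = 38°
crank pin P = (r cos θ, r sin θ) = (26.792366, 20.932490)
h = r sin θ − e = 20.932490 − 13 = 7.932490
sin φ = h / L = 7.932490 / 102 = 0.07776951
φ = arcsin(0.07776951) = 4.460369°

4.4604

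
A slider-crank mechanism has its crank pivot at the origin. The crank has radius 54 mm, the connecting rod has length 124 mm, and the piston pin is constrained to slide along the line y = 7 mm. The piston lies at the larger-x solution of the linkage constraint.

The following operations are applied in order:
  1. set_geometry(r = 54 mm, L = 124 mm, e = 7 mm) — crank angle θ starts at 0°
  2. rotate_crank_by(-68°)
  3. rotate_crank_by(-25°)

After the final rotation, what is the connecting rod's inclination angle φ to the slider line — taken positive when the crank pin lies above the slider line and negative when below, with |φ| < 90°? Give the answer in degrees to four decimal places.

-29.4286

set_geometry: r = 54 mm, L = 124 mm, e = 7 mm; θ ← 0°
rotate_crank_by(-68°): θ ← 0° -68° = -68°
rotate_crank_by(-25°): θ ← -68° -25° = -93°
crank pin P = (r cos θ, r sin θ) = (-2.826142, -53.925995)
h = r sin θ − e = -53.925995 − 7 = -60.925995
sin φ = h / L = -60.925995 / 124 = -0.49133867
φ = arcsin(-0.49133867) = -29.428606°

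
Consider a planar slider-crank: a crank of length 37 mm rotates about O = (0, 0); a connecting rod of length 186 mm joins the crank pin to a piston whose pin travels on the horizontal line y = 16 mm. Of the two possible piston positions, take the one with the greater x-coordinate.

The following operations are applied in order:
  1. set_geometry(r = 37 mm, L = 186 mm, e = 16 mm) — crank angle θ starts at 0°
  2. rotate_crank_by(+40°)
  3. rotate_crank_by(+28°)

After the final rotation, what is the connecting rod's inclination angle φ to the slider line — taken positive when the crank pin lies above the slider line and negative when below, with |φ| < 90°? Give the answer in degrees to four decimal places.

set_geometry: r = 37 mm, L = 186 mm, e = 16 mm; θ ← 0°
rotate_crank_by(+40°): θ ← 0° +40° = 40°
rotate_crank_by(+28°): θ ← 40° +28° = 68°
crank pin P = (r cos θ, r sin θ) = (13.860444, 34.305803)
h = r sin θ − e = 34.305803 − 16 = 18.305803
sin φ = h / L = 18.305803 / 186 = 0.09841829
φ = arcsin(0.09841829) = 5.648096°

5.6481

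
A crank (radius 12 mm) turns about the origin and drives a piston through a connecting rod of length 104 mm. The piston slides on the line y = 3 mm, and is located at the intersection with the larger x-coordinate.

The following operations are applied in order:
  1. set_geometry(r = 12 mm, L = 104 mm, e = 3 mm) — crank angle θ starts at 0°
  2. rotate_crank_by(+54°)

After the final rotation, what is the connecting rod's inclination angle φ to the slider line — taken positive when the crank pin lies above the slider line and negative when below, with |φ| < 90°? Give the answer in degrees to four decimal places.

set_geometry: r = 12 mm, L = 104 mm, e = 3 mm; θ ← 0°
rotate_crank_by(+54°): θ ← 0° +54° = 54°
crank pin P = (r cos θ, r sin θ) = (7.053423, 9.708204)
h = r sin θ − e = 9.708204 − 3 = 6.708204
sin φ = h / L = 6.708204 / 104 = 0.06450196
φ = arcsin(0.06450196) = 3.698258°

3.6983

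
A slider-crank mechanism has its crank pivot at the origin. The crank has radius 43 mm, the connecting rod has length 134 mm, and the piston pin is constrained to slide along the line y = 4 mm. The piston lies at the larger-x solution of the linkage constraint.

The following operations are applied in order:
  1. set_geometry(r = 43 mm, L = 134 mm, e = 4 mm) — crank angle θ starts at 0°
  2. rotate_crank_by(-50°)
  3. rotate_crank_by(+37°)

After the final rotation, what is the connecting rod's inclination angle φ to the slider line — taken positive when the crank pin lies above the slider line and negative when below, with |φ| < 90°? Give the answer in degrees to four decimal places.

-5.8565

set_geometry: r = 43 mm, L = 134 mm, e = 4 mm; θ ← 0°
rotate_crank_by(-50°): θ ← 0° -50° = -50°
rotate_crank_by(+37°): θ ← -50° +37° = -13°
crank pin P = (r cos θ, r sin θ) = (41.897913, -9.672895)
h = r sin θ − e = -9.672895 − 4 = -13.672895
sin φ = h / L = -13.672895 / 134 = -0.10203653
φ = arcsin(-0.10203653) = -5.856455°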